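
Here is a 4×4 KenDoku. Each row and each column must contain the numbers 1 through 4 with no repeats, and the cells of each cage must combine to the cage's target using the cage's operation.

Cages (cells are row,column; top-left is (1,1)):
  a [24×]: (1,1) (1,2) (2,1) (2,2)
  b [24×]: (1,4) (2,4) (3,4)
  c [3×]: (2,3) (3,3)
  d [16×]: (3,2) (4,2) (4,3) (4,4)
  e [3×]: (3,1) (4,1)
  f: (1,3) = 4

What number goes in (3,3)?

Cage f is a single given cell, so (1,3) = 4.
Cage d has product 16, leaving (3,2) = 2.
The only place for 4 in row 3 is (3,4).
Cage d needs product 16, leaving (4,2) = 4.
Cage a has product 24, so (1,1) = 2.
2 is placed in row 1, which forces (1,4) = 3.
The 4 cells of cage a must have product 24; hence (2,1) = 4.
Column 4 already has 3; hence (2,4) = 2.
Column 4 already has 2, leaving (4,4) = 1.
Row 1 already has 3; hence (1,2) = 1.
Cage a has product 24; hence (2,2) = 3.
Row 2 now contains 3, leaving (2,3) = 1.
Cage e needs two cells with product 3, which forces (3,1) = 1.
Column 3 now contains 1; hence (3,3) = 3.
Row 4 now contains 1, leaving (4,1) = 3.
Row 4 now contains 1, leaving (4,3) = 2.
Filled in: 2 1 4 3 / 4 3 1 2 / 1 2 3 4 / 3 4 2 1.

3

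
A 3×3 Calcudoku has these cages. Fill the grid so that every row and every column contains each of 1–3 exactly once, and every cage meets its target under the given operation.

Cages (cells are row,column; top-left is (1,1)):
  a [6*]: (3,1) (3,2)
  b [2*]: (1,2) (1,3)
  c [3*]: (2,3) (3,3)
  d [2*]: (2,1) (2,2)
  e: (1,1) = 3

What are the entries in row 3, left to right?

Cage e is a single given cell, leaving (1,1) = 3.
Column 1 already has 3; hence (3,1) = 2.
2 is placed in row 3; hence (3,2) = 3.
Row 3 now contains 3; hence (3,3) = 1.
Cage b needs two cells with product 2, so (1,2) = 1.
1 is placed in column 3, leaving (1,3) = 2.
Column 1 now contains 2, so (2,1) = 1.
Cage d's pair has product 2, so (2,2) = 2.
1 is placed in column 3, so (2,3) = 3.
Completed grid: 3 1 2 / 1 2 3 / 2 3 1.

2 3 1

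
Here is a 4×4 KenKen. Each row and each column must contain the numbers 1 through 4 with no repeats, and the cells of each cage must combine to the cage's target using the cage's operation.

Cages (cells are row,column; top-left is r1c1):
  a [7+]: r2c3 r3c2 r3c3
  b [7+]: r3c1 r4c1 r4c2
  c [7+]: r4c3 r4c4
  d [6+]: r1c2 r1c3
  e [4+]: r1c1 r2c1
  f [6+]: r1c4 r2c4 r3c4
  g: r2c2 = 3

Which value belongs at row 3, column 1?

Cage g is given; hence r2c2 = 3.
The two cells of cage e must have sum 4, so r1c1 = 3.
Row 2 already has 3, which forces r2c1 = 1.
1 is placed in row 2, leaving r2c4 = 2.
2 is placed in column 4, leaving r1c4 = 1.
Row 2 already has 2, so r2c3 = 4.
The 3 cells of cage f must have sum 6, leaving r3c4 = 3.
Cage b needs sum 7, leaving r4c2 = 1.
Column 3 now contains 4, which forces r4c3 = 3.
Column 4 already has 3, which forces r4c4 = 4.
The two cells of cage d must have sum 6, which forces r1c2 = 4.
Column 3 now contains 4, so r1c3 = 2.
Cage b needs sum 7, leaving r3c1 = 4.
Column 2 now contains 1, which forces r3c2 = 2.
Cage a needs sum 7, which forces r3c3 = 1.
Row 4 already has 4, leaving r4c1 = 2.
Filled in: 3 4 2 1 / 1 3 4 2 / 4 2 1 3 / 2 1 3 4.

4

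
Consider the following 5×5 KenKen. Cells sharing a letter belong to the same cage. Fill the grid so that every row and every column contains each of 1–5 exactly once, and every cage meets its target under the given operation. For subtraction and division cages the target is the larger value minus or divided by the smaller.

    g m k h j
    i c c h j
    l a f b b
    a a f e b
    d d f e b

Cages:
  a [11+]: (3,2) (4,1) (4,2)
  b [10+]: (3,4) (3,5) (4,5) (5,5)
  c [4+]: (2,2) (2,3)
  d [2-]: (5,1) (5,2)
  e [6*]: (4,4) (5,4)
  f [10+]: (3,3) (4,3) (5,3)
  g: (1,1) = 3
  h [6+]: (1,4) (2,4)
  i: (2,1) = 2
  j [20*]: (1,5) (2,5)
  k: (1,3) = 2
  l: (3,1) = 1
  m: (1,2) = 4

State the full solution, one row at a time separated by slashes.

3 4 2 1 5 / 2 1 3 5 4 / 1 2 5 4 3 / 4 5 1 3 2 / 5 3 4 2 1

Cage g is a single given cell, leaving (1,1) = 3.
M is a freebie, leaving (1,2) = 4.
Cage k is given, which forces (1,3) = 2.
Row 1 now contains 4, which forces (1,5) = 5.
I is a freebie, so (2,1) = 2.
Column 5 now contains 5, so (2,5) = 4.
Cage l is a single given cell, so (3,1) = 1.
Row 1 already has 5, so (1,4) = 1.
The two cells of cage h must have sum 6; hence (2,4) = 5.
Cage b has sum 10, leaving (3,4) = 4.
Row 3 now contains 4; hence (3,3) = 5.
5 is placed in row 3, which forces (3,2) = 2.
Row 3 now contains 2, leaving (3,5) = 3.
Cage a needs sum 11; hence (4,1) = 4.
The 3 cells of cage a must have sum 11, leaving (4,2) = 5.
4 is placed in row 4, which forces (4,3) = 1.
Row 4 already has 1, leaving (4,5) = 2.
Column 1 now contains 4, leaving (5,1) = 5.
Column 2 already has 2; hence (5,2) = 3.
Column 3 already has 1, so (5,3) = 4.
Row 5 now contains 3, so (5,4) = 2.
Column 5 already has 2; hence (5,5) = 1.
Column 2 already has 3, which forces (2,2) = 1.
Column 3 already has 1, leaving (2,3) = 3.
Row 4 already has 2, leaving (4,4) = 3.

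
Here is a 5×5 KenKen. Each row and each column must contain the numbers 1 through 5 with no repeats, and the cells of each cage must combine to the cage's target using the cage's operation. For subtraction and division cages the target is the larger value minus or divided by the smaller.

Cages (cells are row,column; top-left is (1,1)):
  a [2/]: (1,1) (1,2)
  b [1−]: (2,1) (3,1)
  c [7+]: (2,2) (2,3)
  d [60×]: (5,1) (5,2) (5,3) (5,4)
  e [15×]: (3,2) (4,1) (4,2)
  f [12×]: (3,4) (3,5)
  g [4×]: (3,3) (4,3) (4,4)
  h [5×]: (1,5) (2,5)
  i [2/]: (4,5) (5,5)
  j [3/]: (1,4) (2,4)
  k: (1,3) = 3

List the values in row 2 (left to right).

Cage k is a single given cell; hence (1,3) = 3.
3 is placed in row 1, leaving (1,4) = 1.
1 is placed in row 1, so (1,5) = 5.
Column 4 already has 1, so (2,4) = 3.
5 is placed in column 5; hence (2,5) = 1.
Column 4 already has 3, so (3,4) = 4.
Row 3 already has 4, which forces (3,5) = 3.
Column 4 already has 1, so (4,4) = 2.
Row 4 already has 2, which forces (4,5) = 4.
Column 4 now contains 4, leaving (5,4) = 5.
Column 5 now contains 4, which forces (5,5) = 2.
The 3 cells of cage g must have product 4; hence (3,3) = 2.
Row 4 already has 4, which forces (4,3) = 1.
1 is placed in column 3; hence (5,3) = 4.
Cage c's pair has sum 7; hence (2,2) = 2.
Column 3 already has 2; hence (2,3) = 5.
Cage e needs product 15, which forces (3,2) = 1.
Column 2 now contains 1, leaving (5,2) = 3.
Cage a needs two cells with quotient 2, so (1,1) = 2.
2 is placed in column 2, leaving (1,2) = 4.
Row 2 already has 2; hence (2,1) = 4.
1 is placed in row 3; hence (3,1) = 5.
The 3 cells of cage e must have product 15; hence (4,1) = 3.
Column 2 now contains 3, so (4,2) = 5.
Row 5 now contains 3, which forces (5,1) = 1.
The full grid is 2 4 3 1 5 / 4 2 5 3 1 / 5 1 2 4 3 / 3 5 1 2 4 / 1 3 4 5 2.

4 2 5 3 1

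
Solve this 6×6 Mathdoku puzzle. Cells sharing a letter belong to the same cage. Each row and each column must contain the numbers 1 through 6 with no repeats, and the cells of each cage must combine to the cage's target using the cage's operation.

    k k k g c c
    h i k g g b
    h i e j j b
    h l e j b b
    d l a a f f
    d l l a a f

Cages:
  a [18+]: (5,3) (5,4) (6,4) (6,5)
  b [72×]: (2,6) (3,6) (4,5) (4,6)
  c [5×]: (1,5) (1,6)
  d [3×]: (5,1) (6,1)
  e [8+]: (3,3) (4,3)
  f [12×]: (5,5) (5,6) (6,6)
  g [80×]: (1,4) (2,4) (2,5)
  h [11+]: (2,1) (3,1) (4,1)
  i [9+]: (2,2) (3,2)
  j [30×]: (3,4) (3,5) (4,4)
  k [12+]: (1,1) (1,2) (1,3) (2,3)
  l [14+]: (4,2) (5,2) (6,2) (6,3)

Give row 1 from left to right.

6 2 3 4 1 5

Cage g has product 80, leaving (1,4) = 4.
The 3 cells of cage g must have product 80; hence (2,4) = 5.
Cage g has product 80, so (2,5) = 4.
The 3 cells of cage j must have product 30, which forces (3,5) = 5.
Column 5 now contains 5, so (1,5) = 1.
Cage c's pair has product 5, leaving (1,6) = 5.
The 4 cells of cage k must have sum 12, leaving (2,3) = 1.
The only place for 5 in column 1 is (4,1).
Cage h needs sum 11; hence (2,1) = 2.
Cage h needs sum 11, leaving (3,1) = 4.
The only place for 6 in column 1 is (1,1).
{3, 6} are confined to (2,2) and (3,2) in column 2, which forces (1,2) = 2.
The pair (3,3)/(4,3) in column 3 holds {2, 6}, leaving (1,3) = 3.
Cage a needs sum 18, leaving (5,4) = 6.
Column 3 already has 3; hence (6,3) = 4.
The 4 cells of cage a must have sum 18, so (6,5) = 6.
Column 3 already has 4, so (5,3) = 5.
Cage a has sum 18, so (6,4) = 1.
Row 6 already has 1, so (6,6) = 2.
The 4 cells of cage b must have product 72, so (2,6) = 6.
Column 6 already has 2, which forces (3,6) = 1.
Cage b has product 72, leaving (4,5) = 3.
The 4 cells of cage b must have product 72, so (4,6) = 4.
Cage d needs two cells with product 3, which forces (5,1) = 1.
1 is placed in row 5; hence (5,2) = 4.
The 3 cells of cage f must have product 12, leaving (5,5) = 2.
The 3 cells of cage f must have product 12, so (5,6) = 3.
Row 6 already has 1; hence (6,1) = 3.
Row 6 already has 1, so (6,2) = 5.
Row 2 already has 6, so (2,2) = 3.
Cage i's pair has sum 9; hence (3,2) = 6.
6 is placed in row 3, which forces (3,3) = 2.
The 3 cells of cage j must have product 30, which forces (3,4) = 3.
Row 4 already has 4, so (4,2) = 1.
Column 3 already has 2, which forces (4,3) = 6.
3 is placed in row 4, so (4,4) = 2.
Completed grid: 6 2 3 4 1 5 / 2 3 1 5 4 6 / 4 6 2 3 5 1 / 5 1 6 2 3 4 / 1 4 5 6 2 3 / 3 5 4 1 6 2.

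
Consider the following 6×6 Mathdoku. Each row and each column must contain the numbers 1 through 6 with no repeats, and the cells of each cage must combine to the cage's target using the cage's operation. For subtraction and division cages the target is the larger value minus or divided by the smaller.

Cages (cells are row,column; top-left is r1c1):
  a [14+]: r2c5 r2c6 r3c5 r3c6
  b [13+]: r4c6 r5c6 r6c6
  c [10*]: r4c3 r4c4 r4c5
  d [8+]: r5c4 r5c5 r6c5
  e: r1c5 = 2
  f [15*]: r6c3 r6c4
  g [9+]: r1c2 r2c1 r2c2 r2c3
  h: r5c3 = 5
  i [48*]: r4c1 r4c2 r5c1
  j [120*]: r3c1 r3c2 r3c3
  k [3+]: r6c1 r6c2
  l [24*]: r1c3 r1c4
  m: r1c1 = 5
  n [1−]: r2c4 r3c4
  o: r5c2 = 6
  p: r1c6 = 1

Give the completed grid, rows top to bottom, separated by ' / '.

Cage m is given, leaving r1c1 = 5.
Cage e is given, leaving r1c5 = 2.
P is a freebie, which forces r1c6 = 1.
Cage o is given, which forces r5c2 = 6.
H is a freebie, so r5c3 = 5.
5 is placed in column 3, leaving r6c3 = 3.
Row 6 already has 3; hence r6c4 = 5.
Row 1 now contains 1, which forces r1c2 = 3.
Cage g has sum 9, so r2c1 = 3.
Cage j has product 120; hence r3c2 = 5.
Column 1 already has 3, which forces r4c1 = 6.
Cage c has product 10, leaving r4c5 = 5.
Column 1 already has 6, which forces r3c1 = 4.
The 3 cells of cage j must have product 120, leaving r3c3 = 6.
Column 1 now contains 4, which forces r5c1 = 2.
2 is placed in column 1, leaving r6c1 = 1.
Row 6 now contains 1, leaving r6c2 = 2.
Row 6 now contains 1, leaving r6c5 = 4.
Cage b has sum 13, leaving r6c6 = 6.
Column 3 already has 6, which forces r1c3 = 4.
Cage l's pair has product 24, which forces r1c4 = 6.
Column 2 now contains 2, leaving r2c2 = 1.
Cage g has sum 9, so r2c3 = 2.
Row 2 already has 2, which forces r2c4 = 4.
Cage a needs sum 14; hence r2c5 = 6.
Row 2 already has 4, leaving r2c6 = 5.
Cage a has sum 14, so r3c5 = 1.
Column 2 now contains 2, leaving r4c2 = 4.
Column 3 already has 2, so r4c3 = 1.
Row 4 now contains 1, which forces r4c4 = 2.
Row 4 now contains 4, so r4c6 = 3.
Column 5 now contains 1, leaving r5c5 = 3.
Column 6 already has 3, which forces r5c6 = 4.
2 is placed in column 4, which forces r3c4 = 3.
Column 6 already has 3, so r3c6 = 2.
Row 5 now contains 3, so r5c4 = 1.

5 3 4 6 2 1 / 3 1 2 4 6 5 / 4 5 6 3 1 2 / 6 4 1 2 5 3 / 2 6 5 1 3 4 / 1 2 3 5 4 6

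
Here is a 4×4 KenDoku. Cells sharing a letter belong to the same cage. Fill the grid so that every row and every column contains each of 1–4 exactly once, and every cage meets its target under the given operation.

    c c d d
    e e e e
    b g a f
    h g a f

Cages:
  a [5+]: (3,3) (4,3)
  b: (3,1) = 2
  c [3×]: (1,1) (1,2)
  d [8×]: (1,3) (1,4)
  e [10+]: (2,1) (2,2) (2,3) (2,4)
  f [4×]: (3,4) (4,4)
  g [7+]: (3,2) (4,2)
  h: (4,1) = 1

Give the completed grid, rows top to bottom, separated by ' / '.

3 1 4 2 / 4 2 1 3 / 2 4 3 1 / 1 3 2 4

Cage b is given, which forces (3,1) = 2.
H is a freebie, so (4,1) = 1.
1 is placed in row 4, which forces (4,4) = 4.
1 is placed in column 1; hence (1,1) = 3.
The two cells of cage c must have product 3, so (1,2) = 1.
Cage d's pair has product 8; hence (1,3) = 4.
Column 4 already has 4; hence (1,4) = 2.
Column 1 now contains 3, so (2,1) = 4.
Cage g's pair has sum 7, so (3,2) = 4.
Cage a's pair has sum 5, which forces (3,3) = 3.
Column 4 already has 4, so (3,4) = 1.
4 is placed in row 4, leaving (4,2) = 3.
The two cells of cage a must have sum 5, so (4,3) = 2.
Column 2 now contains 3, which forces (2,2) = 2.
2 is placed in column 3; hence (2,3) = 1.
Column 4 already has 1; hence (2,4) = 3.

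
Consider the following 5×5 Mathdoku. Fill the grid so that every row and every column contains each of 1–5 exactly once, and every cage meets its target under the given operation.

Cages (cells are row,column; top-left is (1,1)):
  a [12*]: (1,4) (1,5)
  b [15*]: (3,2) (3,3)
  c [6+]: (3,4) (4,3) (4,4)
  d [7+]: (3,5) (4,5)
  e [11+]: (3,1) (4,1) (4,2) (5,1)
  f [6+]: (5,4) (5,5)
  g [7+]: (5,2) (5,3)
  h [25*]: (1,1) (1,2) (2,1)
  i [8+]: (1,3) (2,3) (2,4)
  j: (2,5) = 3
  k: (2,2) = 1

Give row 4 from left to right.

The 3 cells of cage h must have product 25, so (1,1) = 1.
Cage h has product 25, leaving (1,2) = 5.
Cage h has product 25, which forces (2,1) = 5.
K is a freebie, so (2,2) = 1.
J is a freebie; hence (2,5) = 3.
Column 2 now contains 5, which forces (3,2) = 3.
Row 3 now contains 3, which forces (3,3) = 5.
Cage i needs sum 8, which forces (1,3) = 2.
Cage a's pair has product 12, leaving (1,4) = 3.
Column 5 now contains 3, which forces (1,5) = 4.
Cage i has sum 8, so (2,3) = 4.
Cage i needs sum 8, which forces (2,4) = 2.
Column 4 already has 2; hence (3,4) = 1.
Cage d's pair has sum 7; hence (3,5) = 2.
Cage e needs sum 11; hence (4,2) = 2.
Column 4 already has 1, leaving (4,4) = 4.
Cage d's pair has sum 7, which forces (4,5) = 5.
The two cells of cage g must have sum 7; hence (5,2) = 4.
The two cells of cage g must have sum 7, so (5,3) = 3.
Column 4 already has 4; hence (5,4) = 5.
5 is placed in column 5, which forces (5,5) = 1.
Row 3 now contains 2, which forces (3,1) = 4.
Row 4 already has 4, which forces (4,1) = 3.
Column 3 now contains 3, which forces (4,3) = 1.
Row 5 now contains 3, which forces (5,1) = 2.
Filled in: 1 5 2 3 4 / 5 1 4 2 3 / 4 3 5 1 2 / 3 2 1 4 5 / 2 4 3 5 1.

3 2 1 4 5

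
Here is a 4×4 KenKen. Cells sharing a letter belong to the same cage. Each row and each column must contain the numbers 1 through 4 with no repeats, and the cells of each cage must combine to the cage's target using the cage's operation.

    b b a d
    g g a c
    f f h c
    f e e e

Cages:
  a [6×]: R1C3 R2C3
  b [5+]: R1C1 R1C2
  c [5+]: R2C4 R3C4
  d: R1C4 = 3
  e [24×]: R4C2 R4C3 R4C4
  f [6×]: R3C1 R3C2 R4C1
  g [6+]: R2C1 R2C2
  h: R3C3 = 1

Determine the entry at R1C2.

1

D is a freebie, leaving R1C4 = 3.
Cage h is a single given cell, leaving R3C3 = 1.
3 is placed in row 1, leaving R1C3 = 2.
The two cells of cage a must have product 6, which forces R2C3 = 3.
Cage c's pair has sum 5, leaving R2C4 = 1.
Cage c needs two cells with sum 5, so R3C4 = 4.
Cage f needs product 6, leaving R4C1 = 1.
Column 3 already has 3; hence R4C3 = 4.
Column 4 now contains 4; hence R4C4 = 2.
1 is placed in column 1, leaving R1C1 = 4.
Cage b's pair has sum 5; hence R1C2 = 1.
Column 1 now contains 4; hence R2C1 = 2.
2 is placed in row 2, leaving R2C2 = 4.
Column 1 already has 2; hence R3C1 = 3.
Row 3 now contains 3, which forces R3C2 = 2.
Row 4 now contains 2, which forces R4C2 = 3.
Completed grid: 4 1 2 3 / 2 4 3 1 / 3 2 1 4 / 1 3 4 2.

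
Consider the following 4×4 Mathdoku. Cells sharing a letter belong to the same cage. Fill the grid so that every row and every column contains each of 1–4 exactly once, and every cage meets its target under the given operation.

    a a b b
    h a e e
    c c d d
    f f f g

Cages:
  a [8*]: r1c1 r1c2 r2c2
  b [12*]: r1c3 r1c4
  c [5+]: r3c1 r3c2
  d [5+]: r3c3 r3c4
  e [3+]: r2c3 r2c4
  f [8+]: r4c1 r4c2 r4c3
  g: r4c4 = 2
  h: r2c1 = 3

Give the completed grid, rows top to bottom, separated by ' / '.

1 2 4 3 / 3 4 2 1 / 2 3 1 4 / 4 1 3 2

Cage h is given, which forces r2c1 = 3.
Cage g is a single given cell; hence r4c4 = 2.
Cage e's pair has sum 3, leaving r2c3 = 2.
2 is placed in column 4, so r2c4 = 1.
Row 2 now contains 1; hence r2c2 = 4.
Cage d's pair has sum 5; hence r3c3 = 1.
The two cells of cage d must have sum 5, leaving r3c4 = 4.
The two cells of cage b must have product 12, leaving r1c3 = 4.
Column 4 now contains 4, which forces r1c4 = 3.
4 is placed in row 3, so r3c1 = 2.
Row 3 now contains 1; hence r3c2 = 3.
3 is placed in column 2, leaving r4c2 = 1.
Column 3 already has 4, leaving r4c3 = 3.
2 is placed in column 1; hence r1c1 = 1.
1 is placed in column 2, leaving r1c2 = 2.
Row 4 already has 1, so r4c1 = 4.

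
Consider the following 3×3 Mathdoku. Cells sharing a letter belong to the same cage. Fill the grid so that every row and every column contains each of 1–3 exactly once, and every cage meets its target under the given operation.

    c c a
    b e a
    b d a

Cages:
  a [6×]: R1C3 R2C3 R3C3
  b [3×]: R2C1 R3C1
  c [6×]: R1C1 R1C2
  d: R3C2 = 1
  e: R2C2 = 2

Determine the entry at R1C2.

Cage e is given; hence R2C2 = 2.
Cage d is given; hence R3C2 = 1.
Cage c's pair has product 6, leaving R1C1 = 2.
Column 2 already has 2, leaving R1C2 = 3.
3 is placed in row 1, so R1C3 = 1.
The two cells of cage b must have product 3, so R2C1 = 1.
Column 3 already has 1, leaving R2C3 = 3.
Row 3 already has 1; hence R3C1 = 3.
3 is placed in column 3, leaving R3C3 = 2.
The full grid is 2 3 1 / 1 2 3 / 3 1 2.

3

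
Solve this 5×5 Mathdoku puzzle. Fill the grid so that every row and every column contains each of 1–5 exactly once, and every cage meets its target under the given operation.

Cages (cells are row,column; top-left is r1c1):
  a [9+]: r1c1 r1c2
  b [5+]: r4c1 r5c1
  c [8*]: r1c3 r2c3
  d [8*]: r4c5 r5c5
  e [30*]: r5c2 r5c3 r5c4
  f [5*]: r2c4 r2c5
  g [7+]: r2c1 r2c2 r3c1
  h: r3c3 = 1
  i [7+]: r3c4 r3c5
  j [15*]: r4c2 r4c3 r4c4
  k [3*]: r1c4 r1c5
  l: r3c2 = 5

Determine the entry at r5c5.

4

L is a freebie, which forces r3c2 = 5.
H is a freebie, which forces r3c3 = 1.
The two cells of cage a must have sum 9, leaving r1c1 = 5.
5 is placed in column 2; hence r1c2 = 4.
Row 1 already has 4; hence r1c3 = 2.
2 is placed in column 3, which forces r2c3 = 4.
The only place for 2 in row 3 is r3c1.
Cage g needs sum 7, which forces r2c1 = 3.
The 3 cells of cage g must have sum 7; hence r2c2 = 2.
Column 2 already has 2, which forces r5c2 = 3.
Row 5 already has 3; hence r5c3 = 5.
5 is placed in row 5; hence r5c4 = 2.
Row 5 already has 2, which forces r5c5 = 4.
Cage i needs two cells with sum 7; hence r3c4 = 4.
Column 5 now contains 4; hence r3c5 = 3.
Cage b needs two cells with sum 5, which forces r4c1 = 4.
3 is placed in column 2, leaving r4c2 = 1.
Column 3 already has 5; hence r4c3 = 3.
Cage j has product 15, which forces r4c4 = 5.
Column 5 now contains 4, leaving r4c5 = 2.
4 is placed in row 5; hence r5c1 = 1.
Cage k's pair has product 3; hence r1c4 = 3.
Column 5 now contains 3, which forces r1c5 = 1.
Column 4 now contains 5, leaving r2c4 = 1.
The two cells of cage f must have product 5, leaving r2c5 = 5.
The full grid is 5 4 2 3 1 / 3 2 4 1 5 / 2 5 1 4 3 / 4 1 3 5 2 / 1 3 5 2 4.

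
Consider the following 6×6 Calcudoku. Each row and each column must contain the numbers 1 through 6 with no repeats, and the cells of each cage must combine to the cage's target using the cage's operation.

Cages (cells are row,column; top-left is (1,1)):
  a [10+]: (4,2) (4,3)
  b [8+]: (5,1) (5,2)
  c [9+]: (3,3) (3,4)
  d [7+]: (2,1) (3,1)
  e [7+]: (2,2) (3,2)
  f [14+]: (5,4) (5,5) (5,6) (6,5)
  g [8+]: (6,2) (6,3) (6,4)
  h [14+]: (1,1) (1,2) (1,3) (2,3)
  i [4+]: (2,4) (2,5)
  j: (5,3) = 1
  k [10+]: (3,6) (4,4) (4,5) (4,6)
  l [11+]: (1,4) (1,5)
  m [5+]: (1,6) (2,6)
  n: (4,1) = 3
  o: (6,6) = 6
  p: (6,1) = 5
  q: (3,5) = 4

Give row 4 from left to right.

3 4 6 2 1 5

Q is a freebie, leaving (3,5) = 4.
Cage n is given, which forces (4,1) = 3.
Cage j is given; hence (5,3) = 1.
Cage p is given, which forces (6,1) = 5.
O is a freebie, which forces (6,6) = 6.
Row 3 needs a 5, and only (3,2) is open for it.
Cage e needs two cells with sum 7; hence (2,2) = 2.
Column 2 already has 2, leaving (5,2) = 6.
Column 2 now contains 6; hence (4,2) = 4.
The two cells of cage a must have sum 10, leaving (4,3) = 6.
6 is placed in row 5; hence (5,1) = 2.
Column 3 already has 6, so (3,3) = 3.
Cage c's pair has sum 9, which forces (3,4) = 6.
Cage k has sum 10, which forces (3,6) = 2.
Column 3 now contains 3; hence (6,3) = 4.
Cage f has sum 14; hence (6,5) = 2.
Cage h has sum 14, leaving (1,3) = 2.
Column 4 now contains 6, leaving (1,4) = 5.
Cage l needs two cells with sum 11, so (1,5) = 6.
The two cells of cage d must have sum 7; hence (2,1) = 6.
Column 3 now contains 4, which forces (2,3) = 5.
6 is placed in row 3, so (3,1) = 1.
Cage k needs sum 10, leaving (4,4) = 2.
Row 1 now contains 6; hence (1,1) = 4.
The 4 cells of cage h must have sum 14; hence (1,2) = 3.
Row 1 now contains 4, so (1,6) = 1.
1 is placed in column 6, so (2,6) = 4.
1 is placed in column 6, which forces (4,6) = 5.
Column 6 now contains 5, so (5,6) = 3.
Column 2 now contains 3, which forces (6,2) = 1.
1 is placed in row 6; hence (6,4) = 3.
Column 4 now contains 3, which forces (2,4) = 1.
Cage i needs two cells with sum 4; hence (2,5) = 3.
Row 4 already has 5, so (4,5) = 1.
Row 5 now contains 3, so (5,4) = 4.
Row 5 now contains 3, which forces (5,5) = 5.
Completed grid: 4 3 2 5 6 1 / 6 2 5 1 3 4 / 1 5 3 6 4 2 / 3 4 6 2 1 5 / 2 6 1 4 5 3 / 5 1 4 3 2 6.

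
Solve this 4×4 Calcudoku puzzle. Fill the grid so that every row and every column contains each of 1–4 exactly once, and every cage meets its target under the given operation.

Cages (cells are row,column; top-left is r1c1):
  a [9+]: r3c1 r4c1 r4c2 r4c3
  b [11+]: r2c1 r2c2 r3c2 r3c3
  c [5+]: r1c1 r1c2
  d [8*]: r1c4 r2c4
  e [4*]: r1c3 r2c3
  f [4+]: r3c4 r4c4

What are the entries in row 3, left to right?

Row 3 needs a 4, and only r3c2 is open for it.
Row 4 needs a 4, and only r4c1 is open for it.
Cage a has sum 9, so r4c2 = 1.
Row 4 already has 1, leaving r4c4 = 3.
Cage a needs sum 9, which forces r3c1 = 2.
Row 3 already has 2, so r3c3 = 3.
3 is placed in column 4, leaving r3c4 = 1.
3 is placed in row 4, leaving r4c3 = 2.
2 is placed in column 1, so r1c1 = 3.
Cage c's pair has sum 5, which forces r1c2 = 2.
2 is placed in row 1, so r1c4 = 4.
Cage b has sum 11, leaving r2c1 = 1.
Cage b needs sum 11; hence r2c2 = 3.
1 is placed in row 2, leaving r2c3 = 4.
4 is placed in column 4; hence r2c4 = 2.
Row 1 already has 4, so r1c3 = 1.
The full grid is 3 2 1 4 / 1 3 4 2 / 2 4 3 1 / 4 1 2 3.

2 4 3 1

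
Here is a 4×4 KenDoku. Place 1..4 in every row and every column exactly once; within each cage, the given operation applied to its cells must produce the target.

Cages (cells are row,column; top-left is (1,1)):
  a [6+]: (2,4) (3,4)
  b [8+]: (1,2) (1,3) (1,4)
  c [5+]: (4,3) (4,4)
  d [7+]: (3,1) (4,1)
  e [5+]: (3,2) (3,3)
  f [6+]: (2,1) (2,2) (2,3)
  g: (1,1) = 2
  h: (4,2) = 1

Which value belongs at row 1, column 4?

1

G is a freebie, which forces (1,1) = 2.
Cage h is a single given cell, leaving (4,2) = 1.
Row 2 needs a 4, and only (2,4) is open for it.
Column 4 now contains 4, so (3,4) = 2.
Column 4 now contains 2, which forces (4,4) = 3.
Column 4 now contains 3, so (1,4) = 1.
Cage d's pair has sum 7, which forces (3,1) = 3.
Cage e's pair has sum 5; hence (3,2) = 4.
Cage e needs two cells with sum 5, leaving (3,3) = 1.
Row 4 now contains 3, so (4,1) = 4.
Row 4 now contains 3, so (4,3) = 2.
Column 2 already has 4, which forces (1,2) = 3.
Cage b needs sum 8; hence (1,3) = 4.
Column 1 already has 3; hence (2,1) = 1.
Cage f needs sum 6, which forces (2,2) = 2.
2 is placed in column 3; hence (2,3) = 3.
Filled in: 2 3 4 1 / 1 2 3 4 / 3 4 1 2 / 4 1 2 3.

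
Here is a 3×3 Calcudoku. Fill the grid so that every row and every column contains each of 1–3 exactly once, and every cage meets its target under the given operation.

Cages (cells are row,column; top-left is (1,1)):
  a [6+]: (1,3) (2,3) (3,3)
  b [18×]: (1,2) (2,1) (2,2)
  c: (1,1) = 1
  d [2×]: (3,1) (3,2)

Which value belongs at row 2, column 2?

2

Cage c is a single given cell, leaving (1,1) = 1.
The 3 cells of cage b must have product 18, so (1,2) = 3.
Row 1 now contains 3; hence (1,3) = 2.
Cage b has product 18, leaving (2,1) = 3.
The 3 cells of cage b must have product 18; hence (2,2) = 2.
3 is placed in row 2, so (2,3) = 1.
Column 1 already has 1; hence (3,1) = 2.
Column 2 now contains 2; hence (3,2) = 1.
1 is placed in column 3, which forces (3,3) = 3.
The full grid is 1 3 2 / 3 2 1 / 2 1 3.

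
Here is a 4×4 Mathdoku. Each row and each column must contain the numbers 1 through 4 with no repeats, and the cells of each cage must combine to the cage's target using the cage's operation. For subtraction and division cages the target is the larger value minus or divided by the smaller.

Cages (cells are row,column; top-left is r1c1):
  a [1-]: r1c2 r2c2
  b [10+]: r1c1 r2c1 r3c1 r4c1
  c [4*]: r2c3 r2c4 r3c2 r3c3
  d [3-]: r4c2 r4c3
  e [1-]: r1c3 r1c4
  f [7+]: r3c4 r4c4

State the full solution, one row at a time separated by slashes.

The only place for 2 in row 4 is r4c1.
Row 4 needs a 3, and only r4c4 is open for it.
Column 4 already has 3, so r3c4 = 4.
The only place for 3 in row 3 is r3c1.
In row 2, 3 can only go at r2c2, so r2c2 = 3.
Row 1 needs a 3, and only r1c3 is open for it.
Cage e's pair has difference 1, so r1c4 = 2.
Column 4 already has 2, leaving r2c4 = 1.
Cage b needs sum 10; hence r1c1 = 1.
2 is placed in row 1; hence r1c2 = 4.
1 is placed in row 2, so r2c1 = 4.
1 is placed in row 2, leaving r2c3 = 2.
Cage c has product 4, so r3c2 = 2.
The 4 cells of cage c must have product 4, leaving r3c3 = 1.
Column 2 already has 4, so r4c2 = 1.
1 is placed in column 3, which forces r4c3 = 4.

1 4 3 2 / 4 3 2 1 / 3 2 1 4 / 2 1 4 3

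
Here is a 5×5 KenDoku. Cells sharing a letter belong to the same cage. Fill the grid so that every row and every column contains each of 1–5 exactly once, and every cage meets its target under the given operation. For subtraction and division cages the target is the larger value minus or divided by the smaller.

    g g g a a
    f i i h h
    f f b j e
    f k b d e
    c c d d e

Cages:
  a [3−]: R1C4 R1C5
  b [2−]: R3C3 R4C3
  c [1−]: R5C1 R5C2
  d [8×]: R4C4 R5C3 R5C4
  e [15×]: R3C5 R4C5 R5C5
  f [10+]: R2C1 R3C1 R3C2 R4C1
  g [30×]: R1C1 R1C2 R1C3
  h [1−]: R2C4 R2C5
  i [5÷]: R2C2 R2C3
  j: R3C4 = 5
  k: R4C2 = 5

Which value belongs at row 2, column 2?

Cage j is given, so R3C4 = 5.
K is a freebie, which forces R4C2 = 5.
5 is placed in column 2, so R2C2 = 1.
The two cells of cage i must have quotient 5, leaving R2C3 = 5.
The 3 cells of cage e must have product 15, leaving R5C5 = 5.
Cage g has product 30; hence R1C1 = 5.
Column 4 needs a 3, and only R2C4 is open for it.
The only place for 2 in column 5 is R2C5.
Row 2 already has 2, which forces R2C1 = 4.
In row 3, 4 can only go at R3C3, so R3C3 = 4.
The two cells of cage b must have difference 2; hence R4C3 = 2.
Column 3 now contains 2, which forces R5C3 = 1.
Cage g needs product 30, leaving R1C2 = 2.
Column 3 now contains 2, leaving R1C3 = 3.
2 is placed in column 2, leaving R3C2 = 3.
Row 3 now contains 3, so R3C5 = 1.
Cage d needs product 8, so R4C4 = 4.
Column 5 already has 1, so R4C5 = 3.
Column 2 already has 3, leaving R5C2 = 4.
The 3 cells of cage d must have product 8, which forces R5C4 = 2.
4 is placed in column 4; hence R1C4 = 1.
Column 5 already has 1, leaving R1C5 = 4.
Row 3 already has 1, so R3C1 = 2.
3 is placed in row 4, so R4C1 = 1.
Row 5 already has 2; hence R5C1 = 3.
The full grid is 5 2 3 1 4 / 4 1 5 3 2 / 2 3 4 5 1 / 1 5 2 4 3 / 3 4 1 2 5.

1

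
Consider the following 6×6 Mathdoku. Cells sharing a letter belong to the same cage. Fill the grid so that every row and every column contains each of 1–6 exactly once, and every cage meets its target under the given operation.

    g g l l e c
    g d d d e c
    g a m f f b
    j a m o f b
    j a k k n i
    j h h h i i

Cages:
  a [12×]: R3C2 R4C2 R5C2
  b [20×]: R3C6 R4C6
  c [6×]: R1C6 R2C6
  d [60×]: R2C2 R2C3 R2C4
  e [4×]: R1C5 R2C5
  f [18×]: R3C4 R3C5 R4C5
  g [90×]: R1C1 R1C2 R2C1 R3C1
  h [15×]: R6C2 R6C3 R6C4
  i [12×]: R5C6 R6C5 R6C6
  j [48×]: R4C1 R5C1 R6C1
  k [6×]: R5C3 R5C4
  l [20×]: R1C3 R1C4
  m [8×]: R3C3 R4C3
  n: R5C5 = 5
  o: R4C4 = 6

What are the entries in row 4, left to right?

2 1 4 6 3 5

Cage o is a single given cell, so R4C4 = 6.
Cage n is given, which forces R5C5 = 5.
In row 4, 5 can only go at R4C6, so R4C6 = 5.
Column 6 now contains 5, leaving R3C6 = 4.
4 is placed in row 3; hence R3C3 = 2.
Row 3 now contains 2, leaving R3C5 = 6.
Cage m's pair has product 8; hence R4C3 = 4.
Column 3 already has 4, which forces R1C3 = 5.
Cage l needs two cells with product 20; hence R1C4 = 4.
4 is placed in row 1, leaving R1C5 = 1.
1 is placed in column 5; hence R2C5 = 4.
Row 4 already has 4, leaving R4C1 = 2.
1 is placed in column 5; hence R4C5 = 3.
Column 5 now contains 4, which forces R6C5 = 2.
Cage d has product 60; hence R2C3 = 6.
Cage a needs product 12, leaving R3C2 = 3.
Cage f needs product 18; hence R3C4 = 1.
3 is placed in row 4; hence R4C2 = 1.
Cage a needs product 12, leaving R5C2 = 4.
Column 3 now contains 6; hence R5C3 = 3.
Column 4 now contains 1, which forces R5C4 = 2.
1 is placed in column 2, which forces R6C2 = 5.
3 is placed in column 3, leaving R6C3 = 1.
Row 6 now contains 5, so R6C4 = 3.
Row 6 already has 3, leaving R6C6 = 6.
The 4 cells of cage g must have product 90, which forces R1C1 = 3.
Column 2 already has 3, so R1C2 = 6.
3 is placed in row 1; hence R1C6 = 2.
Cage g has product 90, leaving R2C1 = 1.
5 is placed in column 2; hence R2C2 = 2.
2 is placed in column 4; hence R2C4 = 5.
Column 6 already has 2, leaving R2C6 = 3.
Row 3 now contains 1, leaving R3C1 = 5.
4 is placed in row 5, so R5C1 = 6.
Column 6 already has 6, leaving R5C6 = 1.
6 is placed in row 6, leaving R6C1 = 4.
Completed grid: 3 6 5 4 1 2 / 1 2 6 5 4 3 / 5 3 2 1 6 4 / 2 1 4 6 3 5 / 6 4 3 2 5 1 / 4 5 1 3 2 6.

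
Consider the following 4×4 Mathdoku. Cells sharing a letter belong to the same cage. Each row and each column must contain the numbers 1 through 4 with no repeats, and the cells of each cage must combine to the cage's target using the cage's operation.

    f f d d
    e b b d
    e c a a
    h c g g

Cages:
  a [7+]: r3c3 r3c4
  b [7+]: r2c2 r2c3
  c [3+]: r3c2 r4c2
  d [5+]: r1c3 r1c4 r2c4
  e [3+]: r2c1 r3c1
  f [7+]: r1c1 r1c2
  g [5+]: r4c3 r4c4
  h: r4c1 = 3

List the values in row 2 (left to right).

Cage h is a single given cell, leaving r4c1 = 3.
3 is placed in column 1; hence r1c1 = 4.
The two cells of cage f must have sum 7, leaving r1c2 = 3.
Row 1 now contains 3, which forces r1c4 = 1.
Column 2 already has 3, which forces r2c2 = 4.
Row 2 already has 4, so r2c3 = 3.
Column 4 now contains 1, so r2c4 = 2.
3 is placed in column 3, leaving r3c3 = 4.
Row 3 now contains 4, which forces r3c4 = 3.
Column 3 already has 4, which forces r4c3 = 1.
Column 4 now contains 1, which forces r4c4 = 4.
1 is placed in row 1; hence r1c3 = 2.
Row 2 now contains 2, leaving r2c1 = 1.
Cage e's pair has sum 3, so r3c1 = 2.
The two cells of cage c must have sum 3, which forces r3c2 = 1.
1 is placed in row 4, which forces r4c2 = 2.
Completed grid: 4 3 2 1 / 1 4 3 2 / 2 1 4 3 / 3 2 1 4.

1 4 3 2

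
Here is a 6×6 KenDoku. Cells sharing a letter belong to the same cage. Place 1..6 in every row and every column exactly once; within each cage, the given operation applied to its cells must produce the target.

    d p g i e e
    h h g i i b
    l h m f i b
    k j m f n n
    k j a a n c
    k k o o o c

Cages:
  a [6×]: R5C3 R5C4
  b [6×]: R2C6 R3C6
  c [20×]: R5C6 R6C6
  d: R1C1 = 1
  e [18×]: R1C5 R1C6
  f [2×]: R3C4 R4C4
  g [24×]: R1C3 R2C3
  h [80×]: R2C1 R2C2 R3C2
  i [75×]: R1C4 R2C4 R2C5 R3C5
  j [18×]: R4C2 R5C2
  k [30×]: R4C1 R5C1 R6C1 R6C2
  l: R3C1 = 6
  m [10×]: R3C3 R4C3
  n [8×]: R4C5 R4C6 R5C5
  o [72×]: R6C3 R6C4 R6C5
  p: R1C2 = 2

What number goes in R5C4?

Cage d is a single given cell, which forces R1C1 = 1.
P is a freebie, which forces R1C2 = 2.
Cage h needs product 80, leaving R2C1 = 4.
Cage h needs product 80, leaving R2C2 = 5.
Row 2 already has 4, leaving R2C3 = 6.
Cage l is given, leaving R3C1 = 6.
Cage h needs product 80, so R3C2 = 4.
Column 3 now contains 6, which forces R1C3 = 4.
Cage i has product 75, so R1C4 = 5.
Cage i has product 75, so R3C5 = 5.
Cage k has product 30, leaving R6C2 = 1.
Column 3 already has 4, so R6C3 = 3.
5 is placed in row 3, so R3C3 = 2.
Row 3 already has 2; hence R3C4 = 1.
Row 3 already has 2, which forces R3C6 = 3.
Cage m needs two cells with product 10; hence R4C3 = 5.
Column 4 now contains 1, which forces R4C4 = 2.
Column 3 now contains 2, which forces R5C3 = 1.
Cage e's pair has product 18, leaving R1C5 = 3.
Column 6 already has 3; hence R1C6 = 6.
Column 4 now contains 1, so R2C4 = 3.
Cage i needs product 75, leaving R2C5 = 1.
Column 6 already has 3, which forces R2C6 = 2.
Row 4 already has 2, leaving R4C1 = 3.
Row 4 now contains 3, so R4C2 = 6.
1 is placed in column 5, which forces R4C5 = 4.
Row 4 already has 4; hence R4C6 = 1.
Column 2 already has 6, leaving R5C2 = 3.
The two cells of cage a must have product 6, leaving R5C4 = 6.
Cage n has product 8, leaving R5C5 = 2.
Column 4 now contains 6, leaving R6C4 = 4.
Column 5 already has 4, so R6C5 = 6.
Row 6 now contains 4, which forces R6C6 = 5.
Row 5 now contains 2, so R5C1 = 5.
Column 6 now contains 5, which forces R5C6 = 4.
Row 6 already has 5, so R6C1 = 2.
The full grid is 1 2 4 5 3 6 / 4 5 6 3 1 2 / 6 4 2 1 5 3 / 3 6 5 2 4 1 / 5 3 1 6 2 4 / 2 1 3 4 6 5.

6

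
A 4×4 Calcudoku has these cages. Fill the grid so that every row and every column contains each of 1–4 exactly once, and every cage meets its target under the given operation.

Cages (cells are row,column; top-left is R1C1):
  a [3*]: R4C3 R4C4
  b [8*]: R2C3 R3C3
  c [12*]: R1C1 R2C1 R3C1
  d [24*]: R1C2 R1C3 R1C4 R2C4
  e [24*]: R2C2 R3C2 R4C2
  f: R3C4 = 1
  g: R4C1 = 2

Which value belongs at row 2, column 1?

Cage f is given, which forces R3C4 = 1.
G is a freebie, leaving R4C1 = 2.
Column 4 already has 1, so R4C4 = 3.
Row 4 already has 3; hence R4C2 = 4.
Row 4 already has 3, so R4C3 = 1.
The 4 cells of cage d must have product 24, which forces R1C2 = 1.
1 is placed in column 3; hence R1C3 = 3.
3 is placed in row 1, which forces R1C1 = 4.
Row 1 now contains 4, so R1C4 = 2.
The 3 cells of cage c must have product 12, which forces R2C1 = 1.
2 is placed in column 4, which forces R2C4 = 4.
The 3 cells of cage c must have product 12, leaving R3C1 = 3.
Row 3 already has 3, so R3C2 = 2.
Row 3 now contains 2, so R3C3 = 4.
2 is placed in column 2, so R2C2 = 3.
4 is placed in row 2, so R2C3 = 2.
Filled in: 4 1 3 2 / 1 3 2 4 / 3 2 4 1 / 2 4 1 3.

1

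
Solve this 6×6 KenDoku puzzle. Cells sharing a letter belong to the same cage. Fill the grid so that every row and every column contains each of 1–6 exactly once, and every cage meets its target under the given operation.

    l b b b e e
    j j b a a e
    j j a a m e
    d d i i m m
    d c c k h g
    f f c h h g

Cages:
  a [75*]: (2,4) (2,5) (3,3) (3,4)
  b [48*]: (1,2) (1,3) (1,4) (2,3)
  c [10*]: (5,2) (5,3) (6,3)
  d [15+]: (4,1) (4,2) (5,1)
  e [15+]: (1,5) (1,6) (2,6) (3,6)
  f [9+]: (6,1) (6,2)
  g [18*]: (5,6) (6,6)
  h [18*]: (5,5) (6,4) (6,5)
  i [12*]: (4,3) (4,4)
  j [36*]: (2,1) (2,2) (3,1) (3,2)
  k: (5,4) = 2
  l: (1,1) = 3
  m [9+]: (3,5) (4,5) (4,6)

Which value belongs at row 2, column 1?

Cage l is a single given cell, leaving (1,1) = 3.
Cage k is given, so (5,4) = 2.
The 3 cells of cage c must have product 10; hence (6,3) = 2.
Cage b has product 48, so (1,2) = 2.
In row 5, 4 can only go at (5,1), so (5,1) = 4.
In row 6, 4 can only go at (6,2), so (6,2) = 4.
Cage f's pair has sum 9, leaving (6,1) = 5.
Column 1 now contains 5, leaving (4,1) = 6.
Cage d needs sum 15; hence (4,2) = 5.
5 is placed in column 2; hence (5,2) = 1.
Row 5 already has 1, leaving (5,3) = 5.
The 4 cells of cage a must have product 75, leaving (2,5) = 5.
Cage a has product 75, leaving (3,4) = 5.
The only place for 5 in row 1 is (1,6).
Cage m has sum 9, leaving (3,5) = 6.
Column 5 already has 6, leaving (5,5) = 3.
Row 5 already has 3, so (5,6) = 6.
3 is placed in column 5, which forces (6,5) = 1.
6 is placed in column 6, leaving (6,6) = 3.
Column 5 already has 1, leaving (1,5) = 4.
Cage j has product 36, so (2,2) = 6.
6 is placed in row 3, which forces (3,2) = 3.
Row 3 already has 3; hence (3,3) = 1.
Column 5 already has 1, which forces (4,5) = 2.
Cage m has sum 9, leaving (4,6) = 1.
Row 6 now contains 3; hence (6,4) = 6.
Column 3 already has 1, leaving (1,3) = 6.
Column 4 now contains 6, which forces (1,4) = 1.
Cage j has product 36, so (2,1) = 1.
Column 3 already has 1, leaving (2,3) = 4.
The 4 cells of cage a must have product 75; hence (2,4) = 3.
4 is placed in row 2, which forces (2,6) = 2.
Row 3 now contains 1; hence (3,1) = 2.
Column 6 already has 2, leaving (3,6) = 4.
Column 3 already has 4, which forces (4,3) = 3.
3 is placed in column 4, leaving (4,4) = 4.
The full grid is 3 2 6 1 4 5 / 1 6 4 3 5 2 / 2 3 1 5 6 4 / 6 5 3 4 2 1 / 4 1 5 2 3 6 / 5 4 2 6 1 3.

1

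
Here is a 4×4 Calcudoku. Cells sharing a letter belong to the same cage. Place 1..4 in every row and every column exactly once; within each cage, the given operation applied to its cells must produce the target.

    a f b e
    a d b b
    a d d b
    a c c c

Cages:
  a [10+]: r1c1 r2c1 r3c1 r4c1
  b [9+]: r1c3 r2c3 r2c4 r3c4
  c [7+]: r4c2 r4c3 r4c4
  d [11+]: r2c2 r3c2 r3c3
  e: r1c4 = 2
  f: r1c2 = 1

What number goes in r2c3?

2

F is a freebie, which forces r1c2 = 1.
E is a freebie, which forces r1c4 = 2.
Cage d has sum 11, leaving r2c2 = 4.
The 3 cells of cage d must have sum 11, leaving r3c2 = 3.
The 3 cells of cage d must have sum 11, which forces r3c3 = 4.
Row 3 already has 4, so r3c4 = 1.
4 is placed in column 2; hence r4c2 = 2.
Row 4 now contains 2, so r4c3 = 1.
Column 4 already has 1; hence r4c4 = 4.
Cage a needs sum 10, leaving r1c1 = 4.
Column 3 now contains 4; hence r1c3 = 3.
Cage a has sum 10; hence r2c1 = 1.
Cage b has sum 9; hence r2c3 = 2.
Column 4 already has 1, leaving r2c4 = 3.
Row 3 now contains 1; hence r3c1 = 2.
Row 4 already has 4; hence r4c1 = 3.
The full grid is 4 1 3 2 / 1 4 2 3 / 2 3 4 1 / 3 2 1 4.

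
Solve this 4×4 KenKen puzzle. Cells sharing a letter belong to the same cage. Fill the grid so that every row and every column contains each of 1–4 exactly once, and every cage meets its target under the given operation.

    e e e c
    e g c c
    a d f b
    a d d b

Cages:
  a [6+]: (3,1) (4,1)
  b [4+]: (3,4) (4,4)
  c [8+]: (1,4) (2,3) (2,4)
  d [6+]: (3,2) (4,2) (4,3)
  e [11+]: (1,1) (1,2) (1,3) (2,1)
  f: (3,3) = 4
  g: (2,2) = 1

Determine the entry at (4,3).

1

Cage g is given, so (2,2) = 1.
Cage f is given, so (3,3) = 4.
Row 3 now contains 4, so (3,1) = 2.
2 is placed in row 3, which forces (3,2) = 3.
3 is placed in row 3, so (3,4) = 1.
The two cells of cage a must have sum 6, which forces (4,1) = 4.
Column 2 now contains 3; hence (4,2) = 2.
Cage d has sum 6; hence (4,3) = 1.
Column 4 already has 1, so (4,4) = 3.
The 4 cells of cage e must have sum 11; hence (1,1) = 1.
2 is placed in column 2, so (1,2) = 4.
Cage e has sum 11; hence (1,3) = 3.
Column 4 already has 3, which forces (1,4) = 2.
Column 1 now contains 4, leaving (2,1) = 3.
The 3 cells of cage c must have sum 8, which forces (2,3) = 2.
Cage c has sum 8, so (2,4) = 4.
Completed grid: 1 4 3 2 / 3 1 2 4 / 2 3 4 1 / 4 2 1 3.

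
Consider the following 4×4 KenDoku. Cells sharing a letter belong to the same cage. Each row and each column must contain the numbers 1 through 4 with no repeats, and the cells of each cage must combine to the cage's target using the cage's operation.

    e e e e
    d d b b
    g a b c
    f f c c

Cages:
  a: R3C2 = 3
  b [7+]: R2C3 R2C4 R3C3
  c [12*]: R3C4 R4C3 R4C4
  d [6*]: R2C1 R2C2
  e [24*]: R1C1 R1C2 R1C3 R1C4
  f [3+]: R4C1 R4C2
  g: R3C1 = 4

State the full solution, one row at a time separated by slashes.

Cage g is a single given cell, which forces R3C1 = 4.
Cage a is a single given cell, leaving R3C2 = 3.
Cage d's pair has product 6, which forces R2C1 = 3.
3 is placed in column 2, so R2C2 = 2.
2 is placed in column 2, leaving R4C2 = 1.
Column 2 now contains 1, which forces R1C2 = 4.
Cage b has sum 7, so R3C3 = 2.
2 is placed in row 3; hence R3C4 = 1.
Row 4 now contains 1, so R4C1 = 2.
Column 1 already has 2, leaving R1C1 = 1.
Cage e has product 24, so R1C3 = 3.
Cage e needs product 24; hence R1C4 = 2.
The 3 cells of cage b must have sum 7, which forces R2C3 = 1.
Column 4 already has 1, which forces R2C4 = 4.
3 is placed in column 3, so R4C3 = 4.
4 is placed in column 4; hence R4C4 = 3.

1 4 3 2 / 3 2 1 4 / 4 3 2 1 / 2 1 4 3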